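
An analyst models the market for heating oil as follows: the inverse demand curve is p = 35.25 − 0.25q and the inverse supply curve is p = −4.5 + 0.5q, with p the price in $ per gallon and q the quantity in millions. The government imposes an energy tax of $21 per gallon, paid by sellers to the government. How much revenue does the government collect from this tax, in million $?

Tax revenue = $525 million.

Rewrite in direct form: qd = 141 − 4p and qs = 2p + 9.
Without the tax, 141 − 4p = 2p + 9 gives 6p = 132, so p* = $22 and q* = 53.
With the tax collected from sellers, supply shifts: qs = 2(p − 21) + 9.
New equilibrium: buyers pay $29, sellers receive $8, q = 25. (Wedge: pb − ps = 21.)
Revenue = t · Q = 21 · 25 = $525.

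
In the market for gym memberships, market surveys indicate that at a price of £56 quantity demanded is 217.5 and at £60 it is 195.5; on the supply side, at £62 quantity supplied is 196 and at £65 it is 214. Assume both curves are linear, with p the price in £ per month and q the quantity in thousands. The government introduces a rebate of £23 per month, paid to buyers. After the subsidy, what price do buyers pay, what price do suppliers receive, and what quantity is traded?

Buyers pay £49; suppliers receive £72; quantity = 256.

Demand slope: (195.5 − 217.5)/(60 − 56) = -5.5, so qd = 525.5 − 5.5p.
Supply slope: (214 − 196)/(65 − 62) = 6, so qs = 6p − 176.
Without the subsidy, 525.5 − 5.5p = 6p − 176 gives 11.5p = 701.5, so p* = £61 and q* = 190.
With a per-unit subsidy paid to buyers, each effectively pays p − 23, so demand becomes qd = 525.5 − 5.5(p − 23).
Solving gives q = 256 with buyers paying £49 and suppliers receiving £72 (the £23 wedge).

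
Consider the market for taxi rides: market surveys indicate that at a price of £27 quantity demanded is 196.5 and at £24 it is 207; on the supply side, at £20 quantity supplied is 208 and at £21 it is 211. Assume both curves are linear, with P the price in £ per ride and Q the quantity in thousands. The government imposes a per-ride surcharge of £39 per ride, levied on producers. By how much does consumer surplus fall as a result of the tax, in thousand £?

Demand slope: (207 − 196.5)/(24 − 27) = -3.5, so Qd = 291 − 3.5P.
Supply slope: (211 − 208)/(21 − 20) = 3, so Qs = 3P + 148.
Without the tax, 291 − 3.5P = 3P + 148 gives 6.5P = 143, so P* = £22 and Q* = 214.
With the tax collected from producers, supply shifts: Qs = 3(P − 39) + 148.
New equilibrium: buyers pay £40, producers receive £1, Q = 151. (Wedge: Pb − Ps = 39.)
ΔCS is the trapezoid between Q = 151 and Q = 214 of height £18: ½ · (214 + 151) · 18 = £3285.

Consumer surplus falls by £3285 thousand.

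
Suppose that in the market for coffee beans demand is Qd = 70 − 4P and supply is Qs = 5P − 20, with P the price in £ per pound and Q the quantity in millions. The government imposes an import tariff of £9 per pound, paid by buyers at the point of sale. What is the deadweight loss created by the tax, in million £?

Deadweight loss = £90 million.

Without the tax, 70 − 4P = 5P − 20 gives 9P = 90, so P* = £10 and Q* = 30.
With the tax collected from buyers, demand (in seller-price terms) shifts: Qd = 70 − 4(P + 9).
New equilibrium: buyers pay £15, producers receive £6, Q = 10. (Wedge: Pb − Ps = 9.)
Quantity falls by |ΔQ| = |30 − 10| = 20.
DWL = ½ · t · |ΔQ| = ½ · 9 · 20 = £90.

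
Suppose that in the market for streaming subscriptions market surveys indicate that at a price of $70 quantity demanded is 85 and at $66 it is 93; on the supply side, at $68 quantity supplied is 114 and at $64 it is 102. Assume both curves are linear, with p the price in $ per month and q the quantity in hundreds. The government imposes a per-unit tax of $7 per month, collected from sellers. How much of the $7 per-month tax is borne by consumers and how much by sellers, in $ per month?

Consumers bear $4.2 per month; sellers bear $2.8 per month.

Demand slope: (93 − 85)/(66 − 70) = -2, so qd = 225 − 2p.
Supply slope: (102 − 114)/(64 − 68) = 3, so qs = 3p − 90.
Before the tax: set 225 − 2p = 3p − 90 → p* = $63, q* = 99.
With the tax collected from sellers, supply shifts: qs = 3(p − 7) − 90.
Solving gives q = 90.6 with consumers paying $67.2 and sellers receiving $60.2 (the $7 wedge).
Burden on consumers: $4.2; on sellers: $2.8. (They sum to $7.)
The less price-elastic side of the market bears the larger share of a per-unit tax.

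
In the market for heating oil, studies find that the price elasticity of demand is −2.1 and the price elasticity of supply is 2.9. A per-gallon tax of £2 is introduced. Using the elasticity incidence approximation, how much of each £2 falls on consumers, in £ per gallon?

Consumers bear ≈ £1.16 per gallon.

Incidence ratio: consumers' share ≈ εs / (εs + |εd|) = 2.9 / (2.9 + 2.1) = 0.58.
So consumers bear ≈ 0.58 × £2 = £1.16; sellers bear £0.84.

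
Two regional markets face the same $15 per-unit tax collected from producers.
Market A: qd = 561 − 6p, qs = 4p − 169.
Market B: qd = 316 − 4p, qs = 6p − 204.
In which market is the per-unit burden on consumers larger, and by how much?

Market A: pre-tax p* = $73, q* = 123; post-tax q = 87; per-unit burden on consumers = $6.
Market B: pre-tax p* = $52, q* = 108; post-tax q = 72; per-unit burden on consumers = $9.
Difference: $6 vs $9 → market B is larger by $3.

Market B, by $3.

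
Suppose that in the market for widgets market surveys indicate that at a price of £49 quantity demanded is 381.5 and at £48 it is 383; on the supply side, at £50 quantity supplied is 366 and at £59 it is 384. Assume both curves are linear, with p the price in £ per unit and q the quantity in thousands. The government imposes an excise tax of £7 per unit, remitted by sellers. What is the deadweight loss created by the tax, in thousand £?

Demand slope: (383 − 381.5)/(48 − 49) = -1.5, so qd = 455 − 1.5p.
Supply slope: (384 − 366)/(59 − 50) = 2, so qs = 2p + 266.
Before the tax: set 455 − 1.5p = 2p + 266 → p* = £54, q* = 374.
With the tax collected from sellers, supply shifts: qs = 2(p − 7) + 266.
Solving gives q = 368 with consumers paying £58 and sellers receiving £51 (the £7 wedge).
Quantity falls by |ΔQ| = |374 − 368| = 6.
DWL = ½ · t · |ΔQ| = ½ · 7 · 6 = £21.

Deadweight loss = £21 thousand.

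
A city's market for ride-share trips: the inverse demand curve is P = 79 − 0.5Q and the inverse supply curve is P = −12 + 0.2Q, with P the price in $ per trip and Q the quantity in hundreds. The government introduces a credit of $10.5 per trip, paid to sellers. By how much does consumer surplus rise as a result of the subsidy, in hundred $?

Inverting to Q(P) form: Qd = 158 − 2P; Qs = 5P + 60.
Before the subsidy: set 158 − 2P = 5P + 60 → P* = $14, Q* = 130.
With a per-unit subsidy paid to sellers, each receives P + 10.5 per unit sold, so supply becomes Qs = 5(P + 10.5) + 60.
New equilibrium: buyers pay $6.5, sellers receive $17, Q = 145. (Wedge: Pb − Ps = −10.5.)
ΔCS is the trapezoid between Q = 145 and Q = 130 of height $7.5: ½ · (130 + 145) · 7.5 = $1031.25.

Consumer surplus rises by $1031.25 hundred.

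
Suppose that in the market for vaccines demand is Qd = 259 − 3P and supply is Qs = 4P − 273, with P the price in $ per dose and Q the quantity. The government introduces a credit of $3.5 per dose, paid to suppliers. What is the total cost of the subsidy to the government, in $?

Government outlay = $129.5.

Without the subsidy, 259 − 3P = 4P − 273 gives 7P = 532, so P* = $76 and Q* = 31.
With a per-unit subsidy paid to suppliers, each receives P + 3.5 per unit sold, so supply becomes Qs = 4(P + 3.5) − 273.
New equilibrium: consumers pay $74, suppliers receive $77.5, Q = 37. (Wedge: Pb − Ps = −3.5.)
Outlay = t · Q = 3.5 · 37 = $129.5.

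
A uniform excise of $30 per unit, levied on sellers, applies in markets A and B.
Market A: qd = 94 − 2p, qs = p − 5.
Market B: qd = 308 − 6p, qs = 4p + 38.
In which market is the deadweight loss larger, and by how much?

Market B, by $780.

Market A: pre-tax p* = $33, q* = 28; post-tax q = 8; deadweight loss = $300.
Market B: pre-tax p* = $27, q* = 146; post-tax q = 74; deadweight loss = $1080.
Difference: $300 vs $1080 → market B is larger by $780.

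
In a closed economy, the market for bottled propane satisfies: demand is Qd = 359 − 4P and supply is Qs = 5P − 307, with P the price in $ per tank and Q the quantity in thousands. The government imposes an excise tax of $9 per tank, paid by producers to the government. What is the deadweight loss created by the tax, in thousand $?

Before the tax: set 359 − 4P = 5P − 307 → P* = $74, Q* = 63.
With the tax collected from producers, supply shifts: Qs = 5(P − 9) − 307.
Solving gives Q = 43 with buyers paying $79 and producers receiving $70 (the $9 wedge).
Quantity falls by |ΔQ| = |63 − 43| = 20.
DWL = ½ · t · |ΔQ| = ½ · 9 · 20 = $90.

Deadweight loss = $90 thousand.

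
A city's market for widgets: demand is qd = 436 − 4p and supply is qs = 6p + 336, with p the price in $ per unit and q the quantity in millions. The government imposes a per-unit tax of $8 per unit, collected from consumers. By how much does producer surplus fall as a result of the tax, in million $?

Producer surplus falls by $1236.48 million.

Without the tax, 436 − 4p = 6p + 336 gives 10p = 100, so p* = $10 and q* = 396.
With the tax collected from consumers, demand (in seller-price terms) shifts: qd = 436 − 4(p + 8).
New equilibrium: consumers pay $14.8, producers receive $6.8, q = 376.8. (Wedge: pb − ps = 8.)
ΔPS is the trapezoid between Q = 376.8 and Q = 396 of height $3.2: ½ · (396 + 376.8) · 3.2 = $1236.48.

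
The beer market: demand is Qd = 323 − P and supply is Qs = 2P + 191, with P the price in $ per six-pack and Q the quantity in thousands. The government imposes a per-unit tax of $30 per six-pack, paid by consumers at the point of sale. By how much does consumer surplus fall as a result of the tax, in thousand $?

Without the tax, 323 − P = 2P + 191 gives 3P = 132, so P* = $44 and Q* = 279.
With the tax collected from consumers, demand (in seller-price terms) shifts: Qd = 323 − (P + 30).
New equilibrium: consumers pay $64, sellers receive $34, Q = 259. (Wedge: Pb − Ps = 30.)
ΔCS is the trapezoid between Q = 259 and Q = 279 of height $20: ½ · (279 + 259) · 20 = $5380.

Consumer surplus falls by $5380 thousand.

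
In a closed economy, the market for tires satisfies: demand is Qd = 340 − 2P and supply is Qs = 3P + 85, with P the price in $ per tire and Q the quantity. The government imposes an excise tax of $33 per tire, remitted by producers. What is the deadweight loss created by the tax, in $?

Before the tax: set 340 − 2P = 3P + 85 → P* = $51, Q* = 238.
With the tax collected from producers, supply shifts: Qs = 3(P − 33) + 85.
New equilibrium: buyers pay $70.8, producers receive $37.8, Q = 198.4. (Wedge: Pb − Ps = 33.)
Quantity falls by |ΔQ| = |238 − 198.4| = 39.6.
DWL = ½ · t · |ΔQ| = ½ · 33 · 39.6 = $653.4.

Deadweight loss = $653.4.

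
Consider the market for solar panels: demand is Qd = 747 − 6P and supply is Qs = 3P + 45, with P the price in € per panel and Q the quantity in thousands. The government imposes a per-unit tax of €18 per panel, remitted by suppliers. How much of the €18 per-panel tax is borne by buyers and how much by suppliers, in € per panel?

Without the tax, 747 − 6P = 3P + 45 gives 9P = 702, so P* = €78 and Q* = 279.
With the tax collected from suppliers, supply shifts: Qs = 3(P − 18) + 45.
New equilibrium: buyers pay €84, suppliers receive €66, Q = 243. (Wedge: Pb − Ps = 18.)
Burden on buyers: €6; on suppliers: €12. (They sum to €18.)

Buyers bear €6 per panel; suppliers bear €12 per panel.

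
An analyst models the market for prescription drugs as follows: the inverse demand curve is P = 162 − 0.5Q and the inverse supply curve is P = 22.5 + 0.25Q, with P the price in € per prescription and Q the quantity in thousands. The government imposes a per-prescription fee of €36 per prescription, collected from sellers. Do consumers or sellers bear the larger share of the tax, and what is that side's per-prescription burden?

Consumers bear the larger share: €24 per prescription.

Rewrite in direct form: Qd = 324 − 2P and Qs = 4P − 90.
Before the tax: set 324 − 2P = 4P − 90 → P* = €69, Q* = 186.
With the tax collected from sellers, supply shifts: Qs = 4(P − 36) − 90.
Solving gives Q = 138 with consumers paying €93 and sellers receiving €57 (the €36 wedge).
Per-prescription burden: consumers €24, sellers €12.
Consumers take the larger share because demand is less price-elastic here (demand slope 2 vs supply slope 4).
The less price-elastic side of the market bears the larger share of a per-unit tax.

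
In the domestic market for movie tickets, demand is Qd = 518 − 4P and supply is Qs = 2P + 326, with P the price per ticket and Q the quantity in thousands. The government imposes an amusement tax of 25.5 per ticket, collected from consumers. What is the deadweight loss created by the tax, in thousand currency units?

Without the tax, 518 − 4P = 2P + 326 gives 6P = 192, so P* = 32 and Q* = 390.
With the tax collected from consumers, demand (in seller-price terms) shifts: Qd = 518 − 4(P + 25.5).
New equilibrium: consumers pay 40.5, producers receive 15, Q = 356. (Wedge: Pb − Ps = 25.5.)
Quantity falls by |ΔQ| = |390 − 356| = 34.
DWL = ½ · t · |ΔQ| = ½ · 25.5 · 34 = 433.5.

Deadweight loss = 433.5 thousand.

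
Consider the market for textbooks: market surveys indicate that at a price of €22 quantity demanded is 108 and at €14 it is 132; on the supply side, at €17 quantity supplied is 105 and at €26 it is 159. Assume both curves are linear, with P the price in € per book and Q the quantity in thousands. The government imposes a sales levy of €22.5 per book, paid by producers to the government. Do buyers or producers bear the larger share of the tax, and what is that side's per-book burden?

Demand slope: (132 − 108)/(14 − 22) = -3, so Qd = 174 − 3P.
Supply slope: (159 − 105)/(26 − 17) = 6, so Qs = 6P + 3.
Without the tax, 174 − 3P = 6P + 3 gives 9P = 171, so P* = €19 and Q* = 117.
With the tax collected from producers, supply shifts: Qs = 6(P − 22.5) + 3.
New equilibrium: buyers pay €34, producers receive €11.5, Q = 72. (Wedge: Pb − Ps = 22.5.)
Per-book burden: buyers €15, producers €7.5.
Buyers take the larger share because demand is less price-elastic here (demand slope 3 vs supply slope 6).
The less price-elastic side of the market bears the larger share of a per-unit tax.

Buyers bear the larger share: €15 per book.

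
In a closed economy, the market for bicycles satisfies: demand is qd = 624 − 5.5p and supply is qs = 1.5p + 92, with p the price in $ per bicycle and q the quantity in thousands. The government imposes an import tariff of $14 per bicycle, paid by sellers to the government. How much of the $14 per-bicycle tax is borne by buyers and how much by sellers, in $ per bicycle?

Before the tax: set 624 − 5.5p = 1.5p + 92 → p* = $76, q* = 206.
With the tax collected from sellers, supply shifts: qs = 1.5(p − 14) + 92.
Solving gives q = 189.5 with buyers paying $79 and sellers receiving $65 (the $14 wedge).
Burden on buyers: $3; on sellers: $11. (They sum to $14.)

Buyers bear $3 per bicycle; sellers bear $11 per bicycle.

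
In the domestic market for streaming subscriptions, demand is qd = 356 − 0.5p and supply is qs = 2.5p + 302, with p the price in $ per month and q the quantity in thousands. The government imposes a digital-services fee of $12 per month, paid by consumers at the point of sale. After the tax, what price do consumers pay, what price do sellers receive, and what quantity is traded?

Without the tax, 356 − 0.5p = 2.5p + 302 gives 3p = 54, so p* = $18 and q* = 347.
With the tax collected from consumers, demand (in seller-price terms) shifts: qd = 356 − 0.5(p + 12).
Solving gives q = 342 with consumers paying $28 and sellers receiving $16 (the $12 wedge).
The less price-elastic side of the market bears the larger share of a per-unit tax.

Consumers pay $28; sellers receive $16; quantity = 342.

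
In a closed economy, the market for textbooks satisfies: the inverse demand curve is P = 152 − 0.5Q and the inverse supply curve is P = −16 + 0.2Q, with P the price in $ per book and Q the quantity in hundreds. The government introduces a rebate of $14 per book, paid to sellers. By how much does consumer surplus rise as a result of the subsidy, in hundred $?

Consumer surplus rises by $2500 hundred.

Inverting to Q(P) form: Qd = 304 − 2P; Qs = 5P + 80.
Before the subsidy: set 304 − 2P = 5P + 80 → P* = $32, Q* = 240.
With a per-unit subsidy paid to sellers, each receives P + 14 per unit sold, so supply becomes Qs = 5(P + 14) + 80.
Solving gives Q = 260 with consumers paying $22 and sellers receiving $36 (the $14 wedge).
ΔCS is the trapezoid between Q = 260 and Q = 240 of height $10: ½ · (240 + 260) · 10 = $2500.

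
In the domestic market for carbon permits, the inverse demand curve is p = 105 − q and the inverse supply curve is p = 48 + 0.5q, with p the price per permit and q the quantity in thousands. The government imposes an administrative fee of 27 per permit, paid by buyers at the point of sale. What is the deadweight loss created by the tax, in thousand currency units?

Deadweight loss = 243 thousand.

Inverting to q(p) form: qd = 105 − p; qs = 2p − 96.
Without the tax, 105 − p = 2p − 96 gives 3p = 201, so p* = 67 and q* = 38.
With the tax collected from buyers, demand (in seller-price terms) shifts: qd = 105 − (p + 27).
Solving gives q = 20 with buyers paying 85 and suppliers receiving 58 (the 27 wedge).
Quantity falls by |ΔQ| = |38 − 20| = 18.
DWL = ½ · t · |ΔQ| = ½ · 27 · 18 = 243.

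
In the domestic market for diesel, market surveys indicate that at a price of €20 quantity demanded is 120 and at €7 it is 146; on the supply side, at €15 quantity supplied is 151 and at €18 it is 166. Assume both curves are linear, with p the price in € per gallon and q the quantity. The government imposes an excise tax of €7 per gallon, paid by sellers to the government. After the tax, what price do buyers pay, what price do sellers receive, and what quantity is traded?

Demand slope: (146 − 120)/(7 − 20) = -2, so qd = 160 − 2p.
Supply slope: (166 − 151)/(18 − 15) = 5, so qs = 5p + 76.
Without the tax, 160 − 2p = 5p + 76 gives 7p = 84, so p* = €12 and q* = 136.
With the tax collected from sellers, supply shifts: qs = 5(p − 7) + 76.
Solving gives q = 126 with buyers paying €17 and sellers receiving €10 (the €7 wedge).
The less price-elastic side of the market bears the larger share of a per-unit tax.

Buyers pay €17; sellers receive €10; quantity = 126.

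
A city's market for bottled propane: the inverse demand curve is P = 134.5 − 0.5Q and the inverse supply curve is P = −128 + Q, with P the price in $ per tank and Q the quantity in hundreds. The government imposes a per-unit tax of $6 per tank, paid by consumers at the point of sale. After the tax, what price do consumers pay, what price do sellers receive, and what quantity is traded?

Inverting to Q(P) form: Qd = 269 − 2P; Qs = P + 128.
Before the tax: set 269 − 2P = P + 128 → P* = $47, Q* = 175.
With the tax collected from consumers, demand (in seller-price terms) shifts: Qd = 269 − 2(P + 6).
Solving gives Q = 171 with consumers paying $49 and sellers receiving $43 (the $6 wedge).
The less price-elastic side of the market bears the larger share of a per-unit tax.

Consumers pay $49; sellers receive $43; quantity = 171.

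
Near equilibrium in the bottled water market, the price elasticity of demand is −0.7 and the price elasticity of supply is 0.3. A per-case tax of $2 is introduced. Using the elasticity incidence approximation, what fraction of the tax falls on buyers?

Incidence ratio: buyers' share ≈ εs / (εs + |εd|) = 0.3 / (0.3 + 0.7) = 0.3.
Supply is the less elastic side, so buyers bear the smaller share.

Buyers' share ≈ 0.3.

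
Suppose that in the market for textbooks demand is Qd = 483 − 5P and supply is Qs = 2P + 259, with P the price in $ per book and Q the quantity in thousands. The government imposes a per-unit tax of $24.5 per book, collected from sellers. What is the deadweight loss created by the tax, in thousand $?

Deadweight loss = $428.75 thousand.

Without the tax, 483 − 5P = 2P + 259 gives 7P = 224, so P* = $32 and Q* = 323.
With the tax collected from sellers, supply shifts: Qs = 2(P − 24.5) + 259.
Solving gives Q = 288 with buyers paying $39 and sellers receiving $14.5 (the $24.5 wedge).
Quantity falls by |ΔQ| = |323 − 288| = 35.
DWL = ½ · t · |ΔQ| = ½ · 24.5 · 35 = $428.75.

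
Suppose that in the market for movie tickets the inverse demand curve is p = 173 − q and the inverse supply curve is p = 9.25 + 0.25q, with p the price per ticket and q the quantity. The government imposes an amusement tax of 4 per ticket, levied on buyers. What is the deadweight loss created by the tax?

Rewrite in direct form: qd = 173 − p and qs = 4p − 37.
Without the tax, 173 − p = 4p − 37 gives 5p = 210, so p* = 42 and q* = 131.
With the tax collected from buyers, demand (in seller-price terms) shifts: qd = 173 − (p + 4).
Solving gives q = 127.8 with buyers paying 45.2 and producers receiving 41.2 (the 4 wedge).
Quantity falls by |ΔQ| = |131 − 127.8| = 3.2.
DWL = ½ · t · |ΔQ| = ½ · 4 · 3.2 = 6.4.

Deadweight loss = 6.4.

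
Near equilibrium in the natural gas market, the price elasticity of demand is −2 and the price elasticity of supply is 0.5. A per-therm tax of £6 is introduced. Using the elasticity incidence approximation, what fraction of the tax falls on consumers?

Consumers' share ≈ 0.2.

Incidence ratio: consumers' share ≈ εs / (εs + |εd|) = 0.5 / (0.5 + 2) = 0.2.
Supply is the less elastic side, so consumers bear the smaller share.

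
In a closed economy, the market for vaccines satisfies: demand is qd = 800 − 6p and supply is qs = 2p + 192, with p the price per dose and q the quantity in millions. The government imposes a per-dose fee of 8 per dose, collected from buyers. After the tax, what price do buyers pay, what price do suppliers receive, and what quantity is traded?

Before the tax: set 800 − 6p = 2p + 192 → p* = 76, q* = 344.
With the tax collected from buyers, demand (in seller-price terms) shifts: qd = 800 − 6(p + 8).
Solving gives q = 332 with buyers paying 78 and suppliers receiving 70 (the 8 wedge).
The less price-elastic side of the market bears the larger share of a per-unit tax.

Buyers pay 78; suppliers receive 70; quantity = 332.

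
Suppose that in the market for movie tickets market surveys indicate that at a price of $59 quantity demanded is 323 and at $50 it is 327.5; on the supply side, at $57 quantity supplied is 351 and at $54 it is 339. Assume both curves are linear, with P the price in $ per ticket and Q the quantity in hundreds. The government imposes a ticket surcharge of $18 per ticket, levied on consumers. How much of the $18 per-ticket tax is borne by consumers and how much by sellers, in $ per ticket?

Demand slope: (327.5 − 323)/(50 − 59) = -0.5, so Qd = 352.5 − 0.5P.
Supply slope: (339 − 351)/(54 − 57) = 4, so Qs = 4P + 123.
Before the tax: set 352.5 − 0.5P = 4P + 123 → P* = $51, Q* = 327.
With the tax collected from consumers, demand (in seller-price terms) shifts: Qd = 352.5 − 0.5(P + 18).
New equilibrium: consumers pay $67, sellers receive $49, Q = 319. (Wedge: Pb − Ps = 18.)
Burden on consumers: $16; on sellers: $2. (They sum to $18.)
The less price-elastic side of the market bears the larger share of a per-unit tax.

Consumers bear $16 per ticket; sellers bear $2 per ticket.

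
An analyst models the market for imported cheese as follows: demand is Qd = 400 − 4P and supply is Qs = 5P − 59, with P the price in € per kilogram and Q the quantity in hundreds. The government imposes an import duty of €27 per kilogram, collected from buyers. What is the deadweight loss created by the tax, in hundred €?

Deadweight loss = €810 hundred.

Before the tax: set 400 − 4P = 5P − 59 → P* = €51, Q* = 196.
With the tax collected from buyers, demand (in seller-price terms) shifts: Qd = 400 − 4(P + 27).
Solving gives Q = 136 with buyers paying €66 and producers receiving €39 (the €27 wedge).
Quantity falls by |ΔQ| = |196 − 136| = 60.
DWL = ½ · t · |ΔQ| = ½ · 27 · 60 = €810.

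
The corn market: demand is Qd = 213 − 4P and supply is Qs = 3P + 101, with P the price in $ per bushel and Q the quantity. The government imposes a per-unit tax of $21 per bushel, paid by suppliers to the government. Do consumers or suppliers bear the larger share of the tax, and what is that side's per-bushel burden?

Suppliers bear the larger share: $12 per bushel.

Before the tax: set 213 − 4P = 3P + 101 → P* = $16, Q* = 149.
With the tax collected from suppliers, supply shifts: Qs = 3(P − 21) + 101.
New equilibrium: consumers pay $25, suppliers receive $4, Q = 113. (Wedge: Pb − Ps = 21.)
Per-bushel burden: consumers $9, suppliers $12.
Suppliers take the larger share because supply is less price-elastic here (demand slope 4 vs supply slope 3).
The less price-elastic side of the market bears the larger share of a per-unit tax.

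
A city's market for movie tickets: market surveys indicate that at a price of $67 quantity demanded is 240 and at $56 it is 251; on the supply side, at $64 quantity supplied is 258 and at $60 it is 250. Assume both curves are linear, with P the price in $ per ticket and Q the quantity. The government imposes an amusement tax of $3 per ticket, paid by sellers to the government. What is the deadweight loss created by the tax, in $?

Deadweight loss = $3.

Demand slope: (251 − 240)/(56 − 67) = -1, so Qd = 307 − P.
Supply slope: (250 − 258)/(60 − 64) = 2, so Qs = 2P + 130.
Before the tax: set 307 − P = 2P + 130 → P* = $59, Q* = 248.
With the tax collected from sellers, supply shifts: Qs = 2(P − 3) + 130.
New equilibrium: buyers pay $61, sellers receive $58, Q = 246. (Wedge: Pb − Ps = 3.)
Quantity falls by |ΔQ| = |248 − 246| = 2.
DWL = ½ · t · |ΔQ| = ½ · 3 · 2 = $3.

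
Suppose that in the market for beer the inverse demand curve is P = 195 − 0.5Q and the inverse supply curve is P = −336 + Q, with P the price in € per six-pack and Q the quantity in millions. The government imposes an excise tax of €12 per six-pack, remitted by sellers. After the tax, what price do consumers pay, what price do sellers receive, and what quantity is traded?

Consumers pay €22; sellers receive €10; quantity = 346.

Rewrite in direct form: Qd = 390 − 2P and Qs = P + 336.
Without the tax, 390 − 2P = P + 336 gives 3P = 54, so P* = €18 and Q* = 354.
With the tax collected from sellers, supply shifts: Qs = (P − 12) + 336.
New equilibrium: consumers pay €22, sellers receive €10, Q = 346. (Wedge: Pb − Ps = 12.)
The less price-elastic side of the market bears the larger share of a per-unit tax.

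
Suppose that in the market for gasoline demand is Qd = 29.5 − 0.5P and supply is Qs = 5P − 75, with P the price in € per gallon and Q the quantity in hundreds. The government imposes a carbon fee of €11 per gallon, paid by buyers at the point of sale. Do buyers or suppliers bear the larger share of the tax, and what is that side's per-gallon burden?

Buyers bear the larger share: €10 per gallon.

Without the tax, 29.5 − 0.5P = 5P − 75 gives 5.5P = 104.5, so P* = €19 and Q* = 20.
With the tax collected from buyers, demand (in seller-price terms) shifts: Qd = 29.5 − 0.5(P + 11).
Solving gives Q = 15 with buyers paying €29 and suppliers receiving €18 (the €11 wedge).
Per-gallon burden: buyers €10, suppliers €1.
Buyers take the larger share because demand is less price-elastic here (demand slope 0.5 vs supply slope 5).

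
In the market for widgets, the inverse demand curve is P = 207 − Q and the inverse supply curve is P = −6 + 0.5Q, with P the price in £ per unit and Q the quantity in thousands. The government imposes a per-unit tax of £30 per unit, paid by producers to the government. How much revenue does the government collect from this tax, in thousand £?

Tax revenue = £3660 thousand.

Inverting to Q(P) form: Qd = 207 − P; Qs = 2P + 12.
Without the tax, 207 − P = 2P + 12 gives 3P = 195, so P* = £65 and Q* = 142.
With the tax collected from producers, supply shifts: Qs = 2(P − 30) + 12.
Solving gives Q = 122 with consumers paying £85 and producers receiving £55 (the £30 wedge).
Revenue = t · Q = 30 · 122 = £3660.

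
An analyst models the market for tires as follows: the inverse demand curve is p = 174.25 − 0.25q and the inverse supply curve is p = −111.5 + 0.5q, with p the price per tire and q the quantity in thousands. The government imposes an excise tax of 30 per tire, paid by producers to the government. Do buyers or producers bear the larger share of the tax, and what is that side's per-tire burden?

Inverting to q(p) form: qd = 697 − 4p; qs = 2p + 223.
Without the tax, 697 − 4p = 2p + 223 gives 6p = 474, so p* = 79 and q* = 381.
With the tax collected from producers, supply shifts: qs = 2(p − 30) + 223.
Solving gives q = 341 with buyers paying 89 and producers receiving 59 (the 30 wedge).
Per-tire burden: buyers 10, producers 20.
Producers take the larger share because supply is less price-elastic here (demand slope 4 vs supply slope 2).

Producers bear the larger share: 20 per tire.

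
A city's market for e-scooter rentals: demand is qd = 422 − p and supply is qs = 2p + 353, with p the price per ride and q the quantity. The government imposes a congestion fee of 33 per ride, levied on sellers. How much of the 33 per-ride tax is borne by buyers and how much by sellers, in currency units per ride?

Buyers bear 22 per ride; sellers bear 11 per ride.

Before the tax: set 422 − p = 2p + 353 → p* = 23, q* = 399.
With the tax collected from sellers, supply shifts: qs = 2(p − 33) + 353.
Solving gives q = 377 with buyers paying 45 and sellers receiving 12 (the 33 wedge).
Burden on buyers: 22; on sellers: 11. (They sum to 33.)
The less price-elastic side of the market bears the larger share of a per-unit tax.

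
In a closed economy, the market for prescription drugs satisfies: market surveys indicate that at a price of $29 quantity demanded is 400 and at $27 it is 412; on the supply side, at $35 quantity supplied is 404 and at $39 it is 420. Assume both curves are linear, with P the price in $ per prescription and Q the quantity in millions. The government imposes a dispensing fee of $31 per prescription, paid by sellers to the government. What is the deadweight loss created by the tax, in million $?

Deadweight loss = $1153.2 million.

Demand slope: (412 − 400)/(27 − 29) = -6, so Qd = 574 − 6P.
Supply slope: (420 − 404)/(39 − 35) = 4, so Qs = 4P + 264.
Before the tax: set 574 − 6P = 4P + 264 → P* = $31, Q* = 388.
With the tax collected from sellers, supply shifts: Qs = 4(P − 31) + 264.
New equilibrium: buyers pay $43.4, sellers receive $12.4, Q = 313.6. (Wedge: Pb − Ps = 31.)
Quantity falls by |ΔQ| = |388 − 313.6| = 74.4.
DWL = ½ · t · |ΔQ| = ½ · 31 · 74.4 = $1153.2.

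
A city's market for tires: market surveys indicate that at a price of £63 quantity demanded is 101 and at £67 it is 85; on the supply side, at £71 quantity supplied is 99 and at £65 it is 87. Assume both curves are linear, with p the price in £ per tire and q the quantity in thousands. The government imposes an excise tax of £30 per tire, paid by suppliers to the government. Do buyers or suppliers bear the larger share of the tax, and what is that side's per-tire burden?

Suppliers bear the larger share: £20 per tire.

Demand slope: (85 − 101)/(67 − 63) = -4, so qd = 353 − 4p.
Supply slope: (87 − 99)/(65 − 71) = 2, so qs = 2p − 43.
Before the tax: set 353 − 4p = 2p − 43 → p* = £66, q* = 89.
With the tax collected from suppliers, supply shifts: qs = 2(p − 30) − 43.
Solving gives q = 49 with buyers paying £76 and suppliers receiving £46 (the £30 wedge).
Per-tire burden: buyers £10, suppliers £20.
Suppliers take the larger share because supply is less price-elastic here (demand slope 4 vs supply slope 2).
The less price-elastic side of the market bears the larger share of a per-unit tax.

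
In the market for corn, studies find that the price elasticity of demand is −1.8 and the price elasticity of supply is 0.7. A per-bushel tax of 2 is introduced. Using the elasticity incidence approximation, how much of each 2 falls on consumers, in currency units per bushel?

Consumers bear ≈ 0.56 per bushel.

Incidence ratio: consumers' share ≈ εs / (εs + |εd|) = 0.7 / (0.7 + 1.8) = 0.28.
So consumers bear ≈ 0.28 × 2 = 0.56; producers bear 1.44.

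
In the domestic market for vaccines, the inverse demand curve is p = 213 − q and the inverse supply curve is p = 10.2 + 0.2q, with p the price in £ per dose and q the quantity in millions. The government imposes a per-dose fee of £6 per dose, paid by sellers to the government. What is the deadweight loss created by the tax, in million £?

Deadweight loss = £15 million.

Inverting to q(p) form: qd = 213 − p; qs = 5p − 51.
Without the tax, 213 − p = 5p − 51 gives 6p = 264, so p* = £44 and q* = 169.
With the tax collected from sellers, supply shifts: qs = 5(p − 6) − 51.
New equilibrium: buyers pay £49, sellers receive £43, q = 164. (Wedge: pb − ps = 6.)
Quantity falls by |ΔQ| = |169 − 164| = 5.
DWL = ½ · t · |ΔQ| = ½ · 6 · 5 = £15.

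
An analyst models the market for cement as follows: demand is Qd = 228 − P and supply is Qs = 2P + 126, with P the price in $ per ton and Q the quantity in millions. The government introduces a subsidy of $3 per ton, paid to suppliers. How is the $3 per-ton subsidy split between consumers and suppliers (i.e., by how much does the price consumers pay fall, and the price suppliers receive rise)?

Consumers gain $2 per ton; suppliers gain $1 per ton.

Without the subsidy, 228 − P = 2P + 126 gives 3P = 102, so P* = $34 and Q* = 194.
With a per-unit subsidy paid to suppliers, each receives P + 3 per unit sold, so supply becomes Qs = 2(P + 3) + 126.
New equilibrium: consumers pay $32, suppliers receive $35, Q = 196. (Wedge: Pb − Ps = −3.)
Gain to consumers: $2; to suppliers: $1. (They sum to $3.)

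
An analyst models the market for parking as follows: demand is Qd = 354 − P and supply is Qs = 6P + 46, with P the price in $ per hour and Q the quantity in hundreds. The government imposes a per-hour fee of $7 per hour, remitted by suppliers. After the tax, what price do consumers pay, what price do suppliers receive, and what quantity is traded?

Without the tax, 354 − P = 6P + 46 gives 7P = 308, so P* = $44 and Q* = 310.
With the tax collected from suppliers, supply shifts: Qs = 6(P − 7) + 46.
Solving gives Q = 304 with consumers paying $50 and suppliers receiving $43 (the $7 wedge).
The less price-elastic side of the market bears the larger share of a per-unit tax.

Consumers pay $50; suppliers receive $43; quantity = 304.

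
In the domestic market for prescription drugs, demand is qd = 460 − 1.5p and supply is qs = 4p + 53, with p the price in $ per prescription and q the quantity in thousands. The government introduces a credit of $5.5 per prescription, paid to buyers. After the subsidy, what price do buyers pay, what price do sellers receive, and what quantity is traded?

Before the subsidy: set 460 − 1.5p = 4p + 53 → p* = $74, q* = 349.
With a per-unit subsidy paid to buyers, each effectively pays p − 5.5, so demand becomes qd = 460 − 1.5(p − 5.5).
New equilibrium: buyers pay $70, sellers receive $75.5, q = 355. (Wedge: pb − ps = −5.5.)

Buyers pay $70; sellers receive $75.5; quantity = 355.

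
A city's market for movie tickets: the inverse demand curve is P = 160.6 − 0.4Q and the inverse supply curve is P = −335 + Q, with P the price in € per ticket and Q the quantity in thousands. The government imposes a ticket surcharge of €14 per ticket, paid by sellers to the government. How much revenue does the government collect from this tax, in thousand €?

Inverting to Q(P) form: Qd = 401.5 − 2.5P; Qs = P + 335.
Before the tax: set 401.5 − 2.5P = P + 335 → P* = €19, Q* = 354.
With the tax collected from sellers, supply shifts: Qs = (P − 14) + 335.
Solving gives Q = 344 with consumers paying €23 and sellers receiving €9 (the €14 wedge).
Revenue = t · Q = 14 · 344 = €4816.

Tax revenue = €4816 thousand.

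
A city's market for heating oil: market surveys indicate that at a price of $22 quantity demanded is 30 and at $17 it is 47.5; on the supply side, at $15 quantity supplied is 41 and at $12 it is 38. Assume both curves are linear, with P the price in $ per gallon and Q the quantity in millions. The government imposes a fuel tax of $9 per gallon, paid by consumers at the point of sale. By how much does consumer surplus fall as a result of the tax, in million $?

Consumer surplus falls by $81 million.

Demand slope: (47.5 − 30)/(17 − 22) = -3.5, so Qd = 107 − 3.5P.
Supply slope: (38 − 41)/(12 − 15) = 1, so Qs = P + 26.
Before the tax: set 107 − 3.5P = P + 26 → P* = $18, Q* = 44.
With the tax collected from consumers, demand (in seller-price terms) shifts: Qd = 107 − 3.5(P + 9).
Solving gives Q = 37 with consumers paying $20 and suppliers receiving $11 (the $9 wedge).
ΔCS is the trapezoid between Q = 37 and Q = 44 of height $2: ½ · (44 + 37) · 2 = $81.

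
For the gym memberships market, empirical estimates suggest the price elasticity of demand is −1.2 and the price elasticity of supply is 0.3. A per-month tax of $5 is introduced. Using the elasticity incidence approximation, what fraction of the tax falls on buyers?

Incidence ratio: buyers' share ≈ εs / (εs + |εd|) = 0.3 / (0.3 + 1.2) = 0.2.
Supply is the less elastic side, so buyers bear the smaller share.

Buyers' share ≈ 0.2.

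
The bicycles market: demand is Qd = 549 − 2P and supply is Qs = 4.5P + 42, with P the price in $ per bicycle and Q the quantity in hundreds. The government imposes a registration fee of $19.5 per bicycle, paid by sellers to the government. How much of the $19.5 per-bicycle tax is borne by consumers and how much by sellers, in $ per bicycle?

Without the tax, 549 − 2P = 4.5P + 42 gives 6.5P = 507, so P* = $78 and Q* = 393.
With the tax collected from sellers, supply shifts: Qs = 4.5(P − 19.5) + 42.
Solving gives Q = 366 with consumers paying $91.5 and sellers receiving $72 (the $19.5 wedge).
Burden on consumers: $13.5; on sellers: $6. (They sum to $19.5.)

Consumers bear $13.5 per bicycle; sellers bear $6 per bicycle.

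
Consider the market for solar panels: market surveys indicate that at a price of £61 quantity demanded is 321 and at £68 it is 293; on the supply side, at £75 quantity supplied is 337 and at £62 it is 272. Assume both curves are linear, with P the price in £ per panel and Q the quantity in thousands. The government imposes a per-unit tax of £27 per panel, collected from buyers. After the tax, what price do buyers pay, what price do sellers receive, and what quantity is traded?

Demand slope: (293 − 321)/(68 − 61) = -4, so Qd = 565 − 4P.
Supply slope: (272 − 337)/(62 − 75) = 5, so Qs = 5P − 38.
Before the tax: set 565 − 4P = 5P − 38 → P* = £67, Q* = 297.
With the tax collected from buyers, demand (in seller-price terms) shifts: Qd = 565 − 4(P + 27).
Solving gives Q = 237 with buyers paying £82 and sellers receiving £55 (the £27 wedge).
The less price-elastic side of the market bears the larger share of a per-unit tax.

Buyers pay £82; sellers receive £55; quantity = 237.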